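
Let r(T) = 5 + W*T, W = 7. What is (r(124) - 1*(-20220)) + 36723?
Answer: 57816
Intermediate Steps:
r(T) = 5 + 7*T
(r(124) - 1*(-20220)) + 36723 = ((5 + 7*124) - 1*(-20220)) + 36723 = ((5 + 868) + 20220) + 36723 = (873 + 20220) + 36723 = 21093 + 36723 = 57816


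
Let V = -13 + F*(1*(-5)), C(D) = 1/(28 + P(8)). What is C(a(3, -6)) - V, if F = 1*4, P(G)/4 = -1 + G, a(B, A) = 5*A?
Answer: 1849/56 ≈ 33.018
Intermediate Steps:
P(G) = -4 + 4*G (P(G) = 4*(-1 + G) = -4 + 4*G)
C(D) = 1/56 (C(D) = 1/(28 + (-4 + 4*8)) = 1/(28 + (-4 + 32)) = 1/(28 + 28) = 1/56)
F = 4
V = -33 (V = -13 + 4*(1*(-5)) = -13 + 4*(-5) = -13 - 20 = -33)
C(a(3, -6)) - V = 1/56 - 1*(-33) = 1/56 + 33 = 1849/56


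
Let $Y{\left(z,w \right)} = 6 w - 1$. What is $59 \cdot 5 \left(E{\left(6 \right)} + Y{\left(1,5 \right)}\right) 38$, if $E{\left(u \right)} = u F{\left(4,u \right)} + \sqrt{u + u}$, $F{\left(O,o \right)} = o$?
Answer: $728650 + 22420 \sqrt{3} \approx 7.6748 \cdot 10^{5}$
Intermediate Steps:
$E{\left(u \right)} = u^{2} + \sqrt{2} \sqrt{u}$ ($E{\left(u \right)} = u u + \sqrt{u + u} = u^{2} + \sqrt{2 u} = u^{2} + \sqrt{2} \sqrt{u}$)
$Y{\left(z,w \right)} = -1 + 6 w$
$59 \cdot 5 \left(E{\left(6 \right)} + Y{\left(1,5 \right)}\right) 38 = 59 \cdot 5 \left(\left(6^{2} + \sqrt{2} \sqrt{6}\right) + \left(-1 + 6 \cdot 5\right)\right) 38 = 59 \cdot 5 \left(\left(36 + 2 \sqrt{3}\right) + \left(-1 + 30\right)\right) 38 = 59 \cdot 5 \left(\left(36 + 2 \sqrt{3}\right) + 29\right) 38 = 59 \cdot 5 \left(65 + 2 \sqrt{3}\right) 38 = 59 \left(325 + 10 \sqrt{3}\right) 38 = \left(19175 + 590 \sqrt{3}\right) 38 = 728650 + 22420 \sqrt{3}$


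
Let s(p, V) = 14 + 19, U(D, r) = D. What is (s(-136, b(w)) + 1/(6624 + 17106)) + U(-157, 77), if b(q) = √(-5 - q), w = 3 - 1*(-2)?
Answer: -2942519/23730 ≈ -124.00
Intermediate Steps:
w = 5 (w = 3 + 2 = 5)
s(p, V) = 33
(s(-136, b(w)) + 1/(6624 + 17106)) + U(-157, 77) = (33 + 1/(6624 + 17106)) - 157 = (33 + 1/23730) - 157 = 783091/23730 - 157 = -2942519/23730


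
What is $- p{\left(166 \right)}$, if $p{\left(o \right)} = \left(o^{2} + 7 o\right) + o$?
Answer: $-28884$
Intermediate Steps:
$p{\left(o \right)} = o^{2} + 8 o$
$- p{\left(166 \right)} = - 166 \left(8 + 166\right) = - 166 \cdot 174 = \left(-1\right) 28884 = -28884$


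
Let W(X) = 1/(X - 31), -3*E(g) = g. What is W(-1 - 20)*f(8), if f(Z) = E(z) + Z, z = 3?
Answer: -7/52 ≈ -0.13462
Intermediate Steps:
E(g) = -g/3
f(Z) = -1 + Z (f(Z) = -⅓*3 + Z = -1 + Z)
W(X) = 1/(-31 + X)
W(-1 - 20)*f(8) = (-1 + 8)/(-31 + (-1 - 20)) = 7/(-31 - 21) = 7/(-52) = -1/52*7 = -7/52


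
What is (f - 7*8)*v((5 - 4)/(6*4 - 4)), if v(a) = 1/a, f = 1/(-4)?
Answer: -1125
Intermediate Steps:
f = -1/4 ≈ -0.25000
(f - 7*8)*v((5 - 4)/(6*4 - 4)) = (-1/4 - 7*8)/(((5 - 4)/(6*4 - 4))) = (-1/4 - 56)/((1/(24 - 4))) = -225/(4*(1/20)) = -225/(4*(1*(1/20))) = -225/(4*1/20) = -225/4*20 = -1125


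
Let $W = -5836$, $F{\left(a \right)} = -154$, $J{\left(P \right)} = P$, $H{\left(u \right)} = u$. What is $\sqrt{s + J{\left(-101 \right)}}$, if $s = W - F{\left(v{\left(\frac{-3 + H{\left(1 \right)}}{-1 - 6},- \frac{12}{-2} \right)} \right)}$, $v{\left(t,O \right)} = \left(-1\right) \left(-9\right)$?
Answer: $i \sqrt{5783} \approx 76.046 i$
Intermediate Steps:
$v{\left(t,O \right)} = 9$
$s = -5682$ ($s = -5836 - -154 = -5836 + 154 = -5682$)
$\sqrt{s + J{\left(-101 \right)}} = \sqrt{-5682 - 101} = \sqrt{-5783} = i \sqrt{5783}$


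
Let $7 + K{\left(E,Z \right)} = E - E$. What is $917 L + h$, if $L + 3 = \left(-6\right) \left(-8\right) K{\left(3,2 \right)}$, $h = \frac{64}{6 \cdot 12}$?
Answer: $- \frac{2797759}{9} \approx -3.1086 \cdot 10^{5}$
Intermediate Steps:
$h = \frac{8}{9}$ ($h = \frac{64}{72} = 64 \cdot \frac{1}{72} = \frac{8}{9} \approx 0.88889$)
$K{\left(E,Z \right)} = -7$ ($K{\left(E,Z \right)} = -7 + \left(E - E\right) = -7 + 0 = -7$)
$L = -339$ ($L = -3 + \left(-6\right) \left(-8\right) \left(-7\right) = -3 + 48 \left(-7\right) = -3 - 336 = -339$)
$917 L + h = 917 \left(-339\right) + \frac{8}{9} = -310863 + \frac{8}{9} = - \frac{2797759}{9}$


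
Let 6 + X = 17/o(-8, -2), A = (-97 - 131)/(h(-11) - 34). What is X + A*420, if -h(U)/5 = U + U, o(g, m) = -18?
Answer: -22805/18 ≈ -1266.9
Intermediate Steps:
h(U) = -10*U (h(U) = -5*(U + U) = -10*U)
A = -3 (A = (-97 - 131)/(-10*(-11) - 34) = -228/(110 - 34) = -228/76 = -228*1/76 = -3)
X = -125/18 (X = -6 + 17/(-18) = -6 + 17*(-1/18) = -6 - 17/18 = -125/18 ≈ -6.9444)
X + A*420 = -125/18 - 3*420 = -125/18 - 1260 = -22805/18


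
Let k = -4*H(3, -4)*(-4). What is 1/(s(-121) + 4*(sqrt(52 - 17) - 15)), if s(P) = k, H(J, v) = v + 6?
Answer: -1/8 - sqrt(35)/56 ≈ -0.23064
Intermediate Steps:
H(J, v) = 6 + v
k = 32 (k = -4*(6 - 4)*(-4) = -4*2*(-4) = -8*(-4) = 32)
s(P) = 32
1/(s(-121) + 4*(sqrt(52 - 17) - 15)) = 1/(32 + 4*(sqrt(52 - 17) - 15)) = 1/(32 + 4*(sqrt(35) - 15)) = 1/(32 + 4*(-15 + sqrt(35))) = 1/(32 + (-60 + 4*sqrt(35))) = 1/(-28 + 4*sqrt(35))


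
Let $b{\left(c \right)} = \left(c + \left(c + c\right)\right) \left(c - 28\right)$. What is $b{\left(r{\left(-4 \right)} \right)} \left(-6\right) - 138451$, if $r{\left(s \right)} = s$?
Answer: $-140755$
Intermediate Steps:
$b{\left(c \right)} = 3 c \left(-28 + c\right)$ ($b{\left(c \right)} = \left(c + 2 c\right) \left(-28 + c\right) = 3 c \left(-28 + c\right)$)
$b{\left(r{\left(-4 \right)} \right)} \left(-6\right) - 138451 = 3 \left(-4\right) \left(-28 - 4\right) \left(-6\right) - 138451 = 3 \left(-4\right) \left(-32\right) \left(-6\right) - 138451 = 384 \left(-6\right) - 138451 = -2304 - 138451 = -140755$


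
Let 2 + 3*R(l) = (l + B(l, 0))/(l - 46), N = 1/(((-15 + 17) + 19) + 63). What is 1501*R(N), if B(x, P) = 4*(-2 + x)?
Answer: -3531853/3863 ≈ -914.28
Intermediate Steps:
N = 1/84 (N = 1/((2 + 19) + 63) = 1/(21 + 63) = 1/84 ≈ 0.011905)
B(x, P) = -8 + 4*x
R(l) = -2/3 + (-8 + 5*l)/(3*(-46 + l)) (R(l) = -2/3 + ((l + (-8 + 4*l))/(l - 46))/3 = -2/3 + ((-8 + 5*l)/(-46 + l))/3 = -2/3 + (-8 + 5*l)/(3*(-46 + l)))
1501*R(N) = 1501*((28 + 1/84)/(-46 + 1/84)) = 1501*((2353/84)/(-3863/84)) = 1501*(-84/3863*2353/84) = 1501*(-2353/3863) = -3531853/3863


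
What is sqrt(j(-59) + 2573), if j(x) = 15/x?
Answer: 4*sqrt(559733)/59 ≈ 50.722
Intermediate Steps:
sqrt(j(-59) + 2573) = sqrt(15/(-59) + 2573) = sqrt(15*(-1/59) + 2573) = sqrt(-15/59 + 2573) = sqrt(151792/59) = 4*sqrt(559733)/59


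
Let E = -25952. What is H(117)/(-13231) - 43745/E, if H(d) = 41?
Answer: 577726063/343370912 ≈ 1.6825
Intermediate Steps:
H(117)/(-13231) - 43745/E = 41/(-13231) - 43745/(-25952) = 41*(-1/13231) - 43745*(-1/25952) = -41/13231 + 43745/25952 = 577726063/343370912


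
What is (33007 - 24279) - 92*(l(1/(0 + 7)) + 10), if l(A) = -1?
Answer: 7900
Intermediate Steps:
(33007 - 24279) - 92*(l(1/(0 + 7)) + 10) = (33007 - 24279) - 92*(-1 + 10) = 8728 - 92*9 = 8728 - 828 = 7900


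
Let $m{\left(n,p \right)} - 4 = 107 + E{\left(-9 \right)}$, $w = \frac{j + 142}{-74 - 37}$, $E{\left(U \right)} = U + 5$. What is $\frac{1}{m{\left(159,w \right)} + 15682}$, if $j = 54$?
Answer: $\frac{1}{15789} \approx 6.3335 \cdot 10^{-5}$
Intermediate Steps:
$E{\left(U \right)} = 5 + U$
$w = - \frac{196}{111}$ ($w = \frac{54 + 142}{-74 - 37} = \frac{196}{-111} = 196 \left(- \frac{1}{111}\right) = - \frac{196}{111} \approx -1.7658$)
$m{\left(n,p \right)} = 107$ ($m{\left(n,p \right)} = 4 + \left(107 + \left(5 - 9\right)\right) = 4 + \left(107 - 4\right) = 4 + 103 = 107$)
$\frac{1}{m{\left(159,w \right)} + 15682} = \frac{1}{107 + 15682} = \frac{1}{15789}$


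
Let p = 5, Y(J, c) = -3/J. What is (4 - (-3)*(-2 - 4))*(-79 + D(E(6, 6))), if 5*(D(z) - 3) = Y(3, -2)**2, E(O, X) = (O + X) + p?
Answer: 5306/5 ≈ 1061.2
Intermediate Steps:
E(O, X) = 5 + O + X (E(O, X) = (O + X) + 5 = 5 + O + X)
D(z) = 16/5 (D(z) = 3 + (-3/3)**2/5 = 3 + (-3*1/3)**2/5 = 3 + (1/5)*(-1)**2 = 3 + (1/5)*1 = 3 + 1/5 = 16/5)
(4 - (-3)*(-2 - 4))*(-79 + D(E(6, 6))) = (4 - (-3)*(-2 - 4))*(-79 + 16/5) = (4 - (-3)*(-6))*(-379/5) = (4 - 1*18)*(-379/5) = (4 - 18)*(-379/5) = -14*(-379/5) = 5306/5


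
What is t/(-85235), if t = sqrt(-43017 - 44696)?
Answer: -I*sqrt(87713)/85235 ≈ -0.0034747*I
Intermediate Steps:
t = I*sqrt(87713) (t = sqrt(-87713) = I*sqrt(87713) ≈ 296.16*I)
t/(-85235) = (I*sqrt(87713))/(-85235) = (I*sqrt(87713))*(-1/85235) = -I*sqrt(87713)/85235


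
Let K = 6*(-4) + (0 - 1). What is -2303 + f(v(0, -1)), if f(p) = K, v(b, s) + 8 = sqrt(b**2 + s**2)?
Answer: -2328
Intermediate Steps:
v(b, s) = -8 + sqrt(b**2 + s**2)
K = -25 (K = -24 - 1 = -25)
f(p) = -25
-2303 + f(v(0, -1)) = -2303 - 25 = -2328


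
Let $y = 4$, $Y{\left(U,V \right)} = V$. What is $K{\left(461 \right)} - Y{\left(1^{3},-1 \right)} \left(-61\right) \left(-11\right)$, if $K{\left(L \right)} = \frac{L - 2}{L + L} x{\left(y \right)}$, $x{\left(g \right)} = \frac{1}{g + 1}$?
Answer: $\frac{3093769}{4610} \approx 671.1$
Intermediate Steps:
$x{\left(g \right)} = \frac{1}{1 + g}$
$K{\left(L \right)} = \frac{-2 + L}{10 L}$ ($K{\left(L \right)} = \frac{\left(L - 2\right) \frac{1}{L + L}}{1 + 4} = \frac{\left(-2 + L\right) \frac{1}{2 L}}{5} = \left(-2 + L\right) \frac{1}{2 L} \frac{1}{5} = \frac{-2 + L}{2 L} \frac{1}{5} = \frac{-2 + L}{10 L}$)
$K{\left(461 \right)} - Y{\left(1^{3},-1 \right)} \left(-61\right) \left(-11\right) = \frac{-2 + 461}{10 \cdot 461} - \left(-1\right) \left(-61\right) \left(-11\right) = \frac{1}{10} \cdot \frac{1}{461} \cdot 459 - 61 \left(-11\right) = \frac{459}{4610} - -671 = \frac{459}{4610} + 671 = \frac{3093769}{4610}$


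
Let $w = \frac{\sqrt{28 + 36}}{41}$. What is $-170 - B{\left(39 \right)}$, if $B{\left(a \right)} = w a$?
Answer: $- \frac{7282}{41} \approx -177.61$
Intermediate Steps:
$w = \frac{8}{41}$ ($w = \sqrt{64} \cdot \frac{1}{41} = 8 \cdot \frac{1}{41} = \frac{8}{41} \approx 0.19512$)
$B{\left(a \right)} = \frac{8 a}{41}$
$-170 - B{\left(39 \right)} = -170 - \frac{8}{41} \cdot 39 = -170 - \frac{312}{41} = - \frac{7282}{41}$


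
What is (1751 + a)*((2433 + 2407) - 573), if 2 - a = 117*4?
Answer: 5483095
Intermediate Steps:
a = -466 (a = 2 - 117*4 = 2 - 1*468 = 2 - 468 = -466)
(1751 + a)*((2433 + 2407) - 573) = (1751 - 466)*((2433 + 2407) - 573) = 1285*(4840 - 573) = 1285*4267 = 5483095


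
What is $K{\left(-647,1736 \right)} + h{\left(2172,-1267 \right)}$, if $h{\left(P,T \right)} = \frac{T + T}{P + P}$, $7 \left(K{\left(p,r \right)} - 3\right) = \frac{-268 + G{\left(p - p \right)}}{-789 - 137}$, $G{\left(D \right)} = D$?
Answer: $\frac{95597}{38892} \approx 2.458$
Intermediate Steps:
$K{\left(p,r \right)} = \frac{9857}{3241}$ ($K{\left(p,r \right)} = 3 + \frac{\left(-268 + \left(p - p\right)\right) \frac{1}{-789 - 137}}{7} = 3 + \frac{\left(-268 + 0\right) \frac{1}{-926}}{7} = 3 + \frac{\left(-268\right) \left(- \frac{1}{926}\right)}{7} = 3 + \frac{1}{7} \cdot \frac{134}{463} = 3 + \frac{134}{3241} = \frac{9857}{3241}$)
$h{\left(P,T \right)} = \frac{T}{P}$ ($h{\left(P,T \right)} = \frac{2 T}{2 P} = 2 T \frac{1}{2 P} = \frac{T}{P}$)
$K{\left(-647,1736 \right)} + h{\left(2172,-1267 \right)} = \frac{9857}{3241} - \frac{1267}{2172} = \frac{9857}{3241} - \frac{7}{12} = \frac{95597}{38892}$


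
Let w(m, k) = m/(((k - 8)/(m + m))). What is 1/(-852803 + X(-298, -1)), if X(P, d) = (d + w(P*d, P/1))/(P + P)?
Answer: -91188/77765311007 ≈ -1.1726e-6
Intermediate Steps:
w(m, k) = 2*m**2/(-8 + k) (w(m, k) = m/(((-8 + k)/((2*m)))) = m/(((-8 + k)*(1/(2*m)))) = m/(((-8 + k)/(2*m))) = m*(2*m/(-8 + k)) = 2*m**2/(-8 + k))
X(P, d) = (d + 2*P**2*d**2/(-8 + P))/(2*P) (X(P, d) = (d + 2*(P*d)**2/(-8 + P/1))/(P + P) = (d + 2*(P**2*d**2)/(-8 + P*1))/((2*P)) = (d + 2*(P**2*d**2)/(-8 + P))*(1/(2*P)) = (d + 2*P**2*d**2/(-8 + P))*(1/(2*P)) = (d + 2*P**2*d**2/(-8 + P))/(2*P))
1/(-852803 + X(-298, -1)) = 1/(-852803 + (1/2)*(-1)*(-8 - 298 + 2*(-1)*(-298)**2)/(-298*(-8 - 298))) = 1/(-852803 + (1/2)*(-1)*(-1/298)*(-8 - 298 + 2*(-1)*88804)/(-306)) = 1/(-852803 + (1/2)*(-1)*(-1/298)*(-1/306)*(-8 - 298 - 177608)) = 1/(-852803 + (1/2)*(-1)*(-1/298)*(-1/306)*(-177914)) = 1/(-852803 + 88957/91188) = 1/(-77765311007/91188) = -91188/77765311007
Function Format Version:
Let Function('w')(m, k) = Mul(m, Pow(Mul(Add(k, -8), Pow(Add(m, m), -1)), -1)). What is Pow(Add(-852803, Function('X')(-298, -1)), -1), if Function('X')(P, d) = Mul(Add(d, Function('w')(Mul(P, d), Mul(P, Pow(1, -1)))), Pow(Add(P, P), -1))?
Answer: Rational(-91188, 77765311007) ≈ -1.1726e-6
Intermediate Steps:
Function('w')(m, k) = Mul(2, Pow(m, 2), Pow(Add(-8, k), -1)) (Function('w')(m, k) = Mul(m, Pow(Mul(Add(-8, k), Pow(Mul(2, m), -1)), -1)) = Mul(m, Pow(Mul(Add(-8, k), Mul(Rational(1, 2), Pow(m, -1))), -1)) = Mul(m, Pow(Mul(Rational(1, 2), Pow(m, -1), Add(-8, k)), -1)) = Mul(m, Mul(2, m, Pow(Add(-8, k), -1))) = Mul(2, Pow(m, 2), Pow(Add(-8, k), -1)))
Function('X')(P, d) = Mul(Rational(1, 2), Pow(P, -1), Add(d, Mul(2, Pow(P, 2), Pow(d, 2), Pow(Add(-8, P), -1)))) (Function('X')(P, d) = Mul(Add(d, Mul(2, Pow(Mul(P, d), 2), Pow(Add(-8, Mul(P, Pow(1, -1))), -1))), Pow(Add(P, P), -1)) = Mul(Add(d, Mul(2, Mul(Pow(P, 2), Pow(d, 2)), Pow(Add(-8, Mul(P, 1)), -1))), Pow(Mul(2, P), -1)) = Mul(Add(d, Mul(2, Mul(Pow(P, 2), Pow(d, 2)), Pow(Add(-8, P), -1))), Mul(Rational(1, 2), Pow(P, -1))) = Mul(Add(d, Mul(2, Pow(P, 2), Pow(d, 2), Pow(Add(-8, P), -1))), Mul(Rational(1, 2), Pow(P, -1))) = Mul(Rational(1, 2), Pow(P, -1), Add(d, Mul(2, Pow(P, 2), Pow(d, 2), Pow(Add(-8, P), -1)))))
Pow(Add(-852803, Function('X')(-298, -1)), -1) = Pow(Add(-852803, Mul(Rational(1, 2), -1, Pow(-298, -1), Pow(Add(-8, -298), -1), Add(-8, -298, Mul(2, -1, Pow(-298, 2))))), -1) = Pow(Add(-852803, Mul(Rational(1, 2), -1, Rational(-1, 298), Pow(-306, -1), Add(-8, -298, Mul(2, -1, 88804)))), -1) = Pow(Add(-852803, Mul(Rational(1, 2), -1, Rational(-1, 298), Rational(-1, 306), Add(-8, -298, -177608))), -1) = Pow(Add(-852803, Mul(Rational(1, 2), -1, Rational(-1, 298), Rational(-1, 306), -177914)), -1) = Pow(Add(-852803, Rational(88957, 91188)), -1) = Pow(Rational(-77765311007, 91188), -1) = Rational(-91188, 77765311007)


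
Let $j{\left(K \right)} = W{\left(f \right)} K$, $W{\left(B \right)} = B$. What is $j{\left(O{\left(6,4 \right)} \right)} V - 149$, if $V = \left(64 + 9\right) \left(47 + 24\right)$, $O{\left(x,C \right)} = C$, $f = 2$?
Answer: $41315$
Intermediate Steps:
$j{\left(K \right)} = 2 K$
$V = 5183$ ($V = 73 \cdot 71 = 5183$)
$j{\left(O{\left(6,4 \right)} \right)} V - 149 = 2 \cdot 4 \cdot 5183 - 149 = 8 \cdot 5183 - 149 = 41464 - 149 = 41315$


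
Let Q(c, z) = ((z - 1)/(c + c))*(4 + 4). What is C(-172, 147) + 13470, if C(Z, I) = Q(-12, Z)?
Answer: 40583/3 ≈ 13528.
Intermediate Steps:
Q(c, z) = 4*(-1 + z)/c (Q(c, z) = ((-1 + z)/((2*c)))*8 = ((-1 + z)*(1/(2*c)))*8 = ((-1 + z)/(2*c))*8 = 4*(-1 + z)/c)
C(Z, I) = ⅓ - Z/3 (C(Z, I) = 4*(-1 + Z)/(-12) = 4*(-1/12)*(-1 + Z) = ⅓ - Z/3)
C(-172, 147) + 13470 = (⅓ - ⅓*(-172)) + 13470 = (⅓ + 172/3) + 13470 = 173/3 + 13470 = 40583/3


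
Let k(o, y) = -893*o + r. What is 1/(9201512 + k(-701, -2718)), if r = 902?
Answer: 1/9828407 ≈ 1.0175e-7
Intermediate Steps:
k(o, y) = 902 - 893*o (k(o, y) = -893*o + 902 = 902 - 893*o)
1/(9201512 + k(-701, -2718)) = 1/(9201512 + (902 - 893*(-701))) = 1/(9201512 + (902 + 625993)) = 1/(9201512 + 626895) = 1/9828407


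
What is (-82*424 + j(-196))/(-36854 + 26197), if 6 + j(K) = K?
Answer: 34970/10657 ≈ 3.2814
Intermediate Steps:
j(K) = -6 + K
(-82*424 + j(-196))/(-36854 + 26197) = (-82*424 + (-6 - 196))/(-36854 + 26197) = (-34768 - 202)/(-10657) = -34970*(-1/10657) = 34970/10657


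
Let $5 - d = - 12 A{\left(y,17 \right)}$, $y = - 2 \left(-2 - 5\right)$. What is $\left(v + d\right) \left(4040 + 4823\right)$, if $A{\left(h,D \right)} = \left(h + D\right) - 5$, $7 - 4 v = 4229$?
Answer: $- \frac{13090651}{2} \approx -6.5453 \cdot 10^{6}$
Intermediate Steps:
$v = - \frac{2111}{2}$ ($v = \frac{7}{4} - \frac{4229}{4} = - \frac{2111}{2} \approx -1055.5$)
$y = 14$ ($y = \left(-2\right) \left(-7\right) = 14$)
$A{\left(h,D \right)} = -5 + D + h$ ($A{\left(h,D \right)} = \left(D + h\right) - 5 = -5 + D + h$)
$d = 317$ ($d = 5 - - 12 \left(-5 + 17 + 14\right) = 5 - \left(-12\right) 26 = 5 - -312 = 5 + 312 = 317$)
$\left(v + d\right) \left(4040 + 4823\right) = \left(- \frac{2111}{2} + 317\right) \left(4040 + 4823\right) = \left(- \frac{1477}{2}\right) 8863 = - \frac{13090651}{2}$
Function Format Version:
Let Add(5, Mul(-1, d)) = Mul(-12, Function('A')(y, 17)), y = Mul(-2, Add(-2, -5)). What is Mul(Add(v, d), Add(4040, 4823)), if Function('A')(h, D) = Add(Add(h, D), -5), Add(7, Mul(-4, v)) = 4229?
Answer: Rational(-13090651, 2) ≈ -6.5453e+6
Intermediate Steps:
v = Rational(-2111, 2) (v = Add(Rational(7, 4), Mul(Rational(-1, 4), 4229)) = Add(Rational(7, 4), Rational(-4229, 4)) = Rational(-2111, 2) ≈ -1055.5)
y = 14 (y = Mul(-2, -7) = 14)
Function('A')(h, D) = Add(-5, D, h) (Function('A')(h, D) = Add(Add(D, h), -5) = Add(-5, D, h))
d = 317 (d = Add(5, Mul(-1, Mul(-12, Add(-5, 17, 14)))) = Add(5, Mul(-1, Mul(-12, 26))) = Add(5, Mul(-1, -312)) = Add(5, 312) = 317)
Mul(Add(v, d), Add(4040, 4823)) = Mul(Add(Rational(-2111, 2), 317), Add(4040, 4823)) = Mul(Rational(-1477, 2), 8863) = Rational(-13090651, 2)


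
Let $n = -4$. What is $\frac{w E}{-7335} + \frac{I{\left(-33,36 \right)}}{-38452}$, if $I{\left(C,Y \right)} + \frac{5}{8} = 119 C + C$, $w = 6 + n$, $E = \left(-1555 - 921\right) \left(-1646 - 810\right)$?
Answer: $- \frac{3741027835517}{2256363360} \approx -1658.0$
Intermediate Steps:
$E = 6081056$ ($E = \left(-2476\right) \left(-2456\right) = 6081056$)
$w = 2$ ($w = 6 - 4 = 2$)
$I{\left(C,Y \right)} = - \frac{5}{8} + 120 C$ ($I{\left(C,Y \right)} = - \frac{5}{8} + \left(119 C + C\right) = - \frac{5}{8} + 120 C$)
$\frac{w E}{-7335} + \frac{I{\left(-33,36 \right)}}{-38452} = \frac{2 \cdot 6081056}{-7335} + \frac{- \frac{5}{8} + 120 \left(-33\right)}{-38452} = 12162112 \left(- \frac{1}{7335}\right) + \left(- \frac{5}{8} - 3960\right) \left(- \frac{1}{38452}\right) = - \frac{12162112}{7335} - - \frac{31685}{307616} = - \frac{12162112}{7335} + \frac{31685}{307616} = - \frac{3741027835517}{2256363360}$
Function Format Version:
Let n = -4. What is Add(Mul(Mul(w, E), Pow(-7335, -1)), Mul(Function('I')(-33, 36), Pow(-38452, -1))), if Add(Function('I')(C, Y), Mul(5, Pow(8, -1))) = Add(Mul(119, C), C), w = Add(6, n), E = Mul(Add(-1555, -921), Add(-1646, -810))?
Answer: Rational(-3741027835517, 2256363360) ≈ -1658.0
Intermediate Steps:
E = 6081056 (E = Mul(-2476, -2456) = 6081056)
w = 2 (w = Add(6, -4) = 2)
Function('I')(C, Y) = Add(Rational(-5, 8), Mul(120, C)) (Function('I')(C, Y) = Add(Rational(-5, 8), Add(Mul(119, C), C)) = Add(Rational(-5, 8), Mul(120, C)))
Add(Mul(Mul(w, E), Pow(-7335, -1)), Mul(Function('I')(-33, 36), Pow(-38452, -1))) = Add(Mul(Mul(2, 6081056), Pow(-7335, -1)), Mul(Add(Rational(-5, 8), Mul(120, -33)), Pow(-38452, -1))) = Add(Mul(12162112, Rational(-1, 7335)), Mul(Add(Rational(-5, 8), -3960), Rational(-1, 38452))) = Add(Rational(-12162112, 7335), Mul(Rational(-31685, 8), Rational(-1, 38452))) = Add(Rational(-12162112, 7335), Rational(31685, 307616)) = Rational(-3741027835517, 2256363360)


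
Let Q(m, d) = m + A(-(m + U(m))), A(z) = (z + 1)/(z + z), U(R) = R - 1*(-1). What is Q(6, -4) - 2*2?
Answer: 32/13 ≈ 2.4615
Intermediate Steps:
U(R) = 1 + R (U(R) = R + 1 = 1 + R)
A(z) = (1 + z)/(2*z) (A(z) = (1 + z)/((2*z)) = (1 + z)*(1/(2*z)) = (1 + z)/(2*z))
Q(m, d) = m - m/(-1 - 2*m) (Q(m, d) = m + (1 - (m + (1 + m)))/(2*((-(m + (1 + m))))) = m + (1 - (1 + 2*m))/(2*((-(1 + 2*m)))) = m + (1 + (-1 - 2*m))/(2*(-1 - 2*m)) = m + (-2*m)/(2*(-1 - 2*m)) = m - m/(-1 - 2*m))
Q(6, -4) - 2*2 = 2*6*(1 + 6)/(1 + 2*6) - 2*2 = 2*6*7/(1 + 12) - 4 = 2*6*7/13 - 4 = 2*6*(1/13)*7 - 4 = 84/13 - 4 = 32/13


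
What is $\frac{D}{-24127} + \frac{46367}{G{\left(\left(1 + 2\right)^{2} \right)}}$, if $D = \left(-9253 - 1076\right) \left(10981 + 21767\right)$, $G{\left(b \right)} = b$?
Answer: $\frac{4162983437}{217143} \approx 19172.0$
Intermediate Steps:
$D = -338254092$ ($D = \left(-10329\right) 32748 = -338254092$)
$\frac{D}{-24127} + \frac{46367}{G{\left(\left(1 + 2\right)^{2} \right)}} = - \frac{338254092}{-24127} + \frac{46367}{\left(1 + 2\right)^{2}} = \left(-338254092\right) \left(- \frac{1}{24127}\right) + \frac{46367}{3^{2}} = \frac{338254092}{24127} + \frac{46367}{9} = \frac{4162983437}{217143}$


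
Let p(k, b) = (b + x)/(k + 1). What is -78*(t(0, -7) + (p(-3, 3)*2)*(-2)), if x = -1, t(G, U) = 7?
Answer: -858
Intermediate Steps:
p(k, b) = (-1 + b)/(1 + k) (p(k, b) = (b - 1)/(k + 1) = (-1 + b)/(1 + k))
-78*(t(0, -7) + (p(-3, 3)*2)*(-2)) = -78*(7 + (((-1 + 3)/(1 - 3))*2)*(-2)) = -78*(7 + ((2/(-2))*2)*(-2)) = -78*(7 + (-½*2*2)*(-2)) = -78*(7 - 1*2*(-2)) = -78*(7 - 2*(-2)) = -78*(7 + 4) = -78*11 = -858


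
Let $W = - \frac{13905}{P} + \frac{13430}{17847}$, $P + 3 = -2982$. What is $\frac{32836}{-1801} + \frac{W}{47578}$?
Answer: $- \frac{5548454386239085}{304325395329834} \approx -18.232$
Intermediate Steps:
$P = -2985$ ($P = -3 - 2982 = -2985$)
$W = \frac{19216739}{3551553}$ ($W = - \frac{13905}{-2985} + \frac{13430}{17847} = \left(-13905\right) \left(- \frac{1}{2985}\right) + 13430 \cdot \frac{1}{17847} = \frac{927}{199} + \frac{13430}{17847} = \frac{19216739}{3551553} \approx 5.4108$)
$\frac{32836}{-1801} + \frac{W}{47578} = \frac{32836}{-1801} + \frac{19216739}{3551553 \cdot 47578} = 32836 \left(- \frac{1}{1801}\right) + \frac{19216739}{3551553} \cdot \frac{1}{47578} = - \frac{32836}{1801} + \frac{19216739}{168975788634} = - \frac{5548454386239085}{304325395329834}$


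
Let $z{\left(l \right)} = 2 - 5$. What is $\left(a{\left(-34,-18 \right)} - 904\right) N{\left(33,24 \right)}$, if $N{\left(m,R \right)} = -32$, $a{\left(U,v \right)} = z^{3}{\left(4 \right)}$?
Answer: $29792$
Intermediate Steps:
$z{\left(l \right)} = -3$
$a{\left(U,v \right)} = -27$ ($a{\left(U,v \right)} = \left(-3\right)^{3} = -27$)
$\left(a{\left(-34,-18 \right)} - 904\right) N{\left(33,24 \right)} = \left(-27 - 904\right) \left(-32\right) = \left(-931\right) \left(-32\right) = 29792$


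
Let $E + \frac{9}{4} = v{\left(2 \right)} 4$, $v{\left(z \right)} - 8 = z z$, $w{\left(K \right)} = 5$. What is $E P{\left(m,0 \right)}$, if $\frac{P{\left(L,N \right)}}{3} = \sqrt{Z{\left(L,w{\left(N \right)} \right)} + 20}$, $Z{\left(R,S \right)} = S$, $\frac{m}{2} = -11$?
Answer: $\frac{2745}{4} \approx 686.25$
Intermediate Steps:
$m = -22$ ($m = 2 \left(-11\right) = -22$)
$v{\left(z \right)} = 8 + z^{2}$ ($v{\left(z \right)} = 8 + z z = 8 + z^{2}$)
$P{\left(L,N \right)} = 15$ ($P{\left(L,N \right)} = 3 \sqrt{5 + 20} = 3 \sqrt{25} = 3 \cdot 5 = 15$)
$E = \frac{183}{4}$ ($E = - \frac{9}{4} + \left(8 + 2^{2}\right) 4 = - \frac{9}{4} + \left(8 + 4\right) 4 = - \frac{9}{4} + 12 \cdot 4 = - \frac{9}{4} + 48 = \frac{183}{4} \approx 45.75$)
$E P{\left(m,0 \right)} = \frac{183}{4} \cdot 15 = \frac{2745}{4}$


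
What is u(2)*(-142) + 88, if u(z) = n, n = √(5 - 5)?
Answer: 88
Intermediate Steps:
n = 0 (n = √0 = 0)
u(z) = 0
u(2)*(-142) + 88 = 0*(-142) + 88 = 0 + 88 = 88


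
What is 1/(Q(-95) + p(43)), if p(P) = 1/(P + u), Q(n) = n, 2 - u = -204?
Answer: -249/23654 ≈ -0.010527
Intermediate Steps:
u = 206 (u = 2 - 1*(-204) = 2 + 204 = 206)
p(P) = 1/(206 + P) (p(P) = 1/(P + 206) = 1/(206 + P))
1/(Q(-95) + p(43)) = 1/(-95 + 1/(206 + 43)) = 1/(-95 + 1/249) = 1/(-23654/249) = -249/23654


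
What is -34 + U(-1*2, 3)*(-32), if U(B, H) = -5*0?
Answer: -34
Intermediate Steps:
U(B, H) = 0
-34 + U(-1*2, 3)*(-32) = -34 + 0*(-32) = -34 + 0 = -34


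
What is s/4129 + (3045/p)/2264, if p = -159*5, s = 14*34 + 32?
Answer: 60117749/495446968 ≈ 0.12134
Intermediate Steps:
s = 508 (s = 476 + 32 = 508)
p = -795
s/4129 + (3045/p)/2264 = 508/4129 + (3045/(-795))/2264 = 508*(1/4129) + (3045*(-1/795))*(1/2264) = 508/4129 - 203/53*1/2264 = 508/4129 - 203/119992 = 60117749/495446968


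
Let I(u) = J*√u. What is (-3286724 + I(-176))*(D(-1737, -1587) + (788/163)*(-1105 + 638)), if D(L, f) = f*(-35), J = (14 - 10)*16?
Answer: -28547955501436/163 + 2223574784*I*√11/163 ≈ -1.7514e+11 + 4.5244e+7*I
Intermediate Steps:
J = 64 (J = 4*16 = 64)
I(u) = 64*√u
D(L, f) = -35*f
(-3286724 + I(-176))*(D(-1737, -1587) + (788/163)*(-1105 + 638)) = (-3286724 + 64*√(-176))*(-35*(-1587) + (788/163)*(-1105 + 638)) = (-3286724 + 64*(4*I*√11))*(55545 + (788*(1/163))*(-467)) = (-3286724 + 256*I*√11)*(55545 + (788/163)*(-467)) = (-3286724 + 256*I*√11)*(55545 - 367996/163) = (-3286724 + 256*I*√11)*(8685839/163) = -28547955501436/163 + 2223574784*I*√11/163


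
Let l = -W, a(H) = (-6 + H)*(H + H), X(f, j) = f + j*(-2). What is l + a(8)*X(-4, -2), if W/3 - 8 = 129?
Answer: -411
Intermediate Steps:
W = 411 (W = 24 + 3*129 = 24 + 387 = 411)
X(f, j) = f - 2*j
a(H) = 2*H*(-6 + H) (a(H) = (-6 + H)*(2*H) = 2*H*(-6 + H))
l = -411 (l = -1*411 = -411)
l + a(8)*X(-4, -2) = -411 + (2*8*(-6 + 8))*(-4 - 2*(-2)) = -411 + (2*8*2)*(-4 + 4) = -411 + 32*0 = -411 + 0 = -411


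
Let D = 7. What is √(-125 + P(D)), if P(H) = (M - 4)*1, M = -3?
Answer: 2*I*√33 ≈ 11.489*I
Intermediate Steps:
P(H) = -7 (P(H) = (-3 - 4)*1 = -7*1 = -7)
√(-125 + P(D)) = √(-125 - 7) = √(-132) = 2*I*√33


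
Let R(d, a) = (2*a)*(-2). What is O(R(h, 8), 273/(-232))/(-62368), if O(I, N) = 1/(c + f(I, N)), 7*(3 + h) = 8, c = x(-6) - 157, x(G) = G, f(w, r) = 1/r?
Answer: 273/2789783008 ≈ 9.7857e-8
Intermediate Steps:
c = -163 (c = -6 - 157 = -163)
h = -13/7 (h = -3 + (1/7)*8 = -3 + 8/7 = -13/7 ≈ -1.8571)
R(d, a) = -4*a
O(I, N) = 1/(-163 + 1/N)
O(R(h, 8), 273/(-232))/(-62368) = -273/(-232)/(-1 + 163*(273/(-232)))/(-62368) = -273*(-1/232)/(-1 + 163*(273*(-1/232)))*(-1/62368) = -1*(-273/232)/(-1 + 163*(-273/232))*(-1/62368) = -1*(-273/232)/(-1 - 44499/232)*(-1/62368) = -1*(-273/232)/(-44731/232)*(-1/62368) = -1*(-273/232)*(-232/44731)*(-1/62368) = -273/44731*(-1/62368) = 273/2789783008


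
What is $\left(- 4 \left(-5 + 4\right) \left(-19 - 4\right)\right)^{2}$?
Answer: $8464$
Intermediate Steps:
$\left(- 4 \left(-5 + 4\right) \left(-19 - 4\right)\right)^{2} = \left(\left(-4\right) \left(-1\right) \left(-23\right)\right)^{2} = \left(4 \left(-23\right)\right)^{2} = \left(-92\right)^{2} = 8464$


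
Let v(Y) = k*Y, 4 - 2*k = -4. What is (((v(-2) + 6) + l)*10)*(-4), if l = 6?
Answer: -160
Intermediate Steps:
k = 4 (k = 2 - 1/2*(-4) = 2 + 2 = 4)
v(Y) = 4*Y
(((v(-2) + 6) + l)*10)*(-4) = (((4*(-2) + 6) + 6)*10)*(-4) = (((-8 + 6) + 6)*10)*(-4) = ((-2 + 6)*10)*(-4) = (4*10)*(-4) = 40*(-4) = -160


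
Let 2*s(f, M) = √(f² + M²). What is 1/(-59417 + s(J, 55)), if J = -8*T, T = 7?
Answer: -237668/14121513395 - 2*√6161/14121513395 ≈ -1.6841e-5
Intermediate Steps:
J = -56 (J = -8*7 = -56)
s(f, M) = √(M² + f²)/2 (s(f, M) = √(f² + M²)/2 = √(M² + f²)/2)
1/(-59417 + s(J, 55)) = 1/(-59417 + √(55² + (-56)²)/2) = 1/(-59417 + √(3025 + 3136)/2) = 1/(-59417 + √6161/2)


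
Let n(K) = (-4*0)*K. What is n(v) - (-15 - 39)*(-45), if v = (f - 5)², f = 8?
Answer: -2430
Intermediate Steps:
v = 9 (v = (8 - 5)² = 3² = 9)
n(K) = 0 (n(K) = 0*K = 0)
n(v) - (-15 - 39)*(-45) = 0 - (-15 - 39)*(-45) = 0 - (-54)*(-45) = 0 - 1*2430 = 0 - 2430 = -2430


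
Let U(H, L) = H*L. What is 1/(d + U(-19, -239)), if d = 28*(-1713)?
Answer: -1/43423 ≈ -2.3029e-5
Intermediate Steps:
d = -47964
1/(d + U(-19, -239)) = 1/(-47964 - 19*(-239)) = 1/(-47964 + 4541) = 1/(-43423) = -1/43423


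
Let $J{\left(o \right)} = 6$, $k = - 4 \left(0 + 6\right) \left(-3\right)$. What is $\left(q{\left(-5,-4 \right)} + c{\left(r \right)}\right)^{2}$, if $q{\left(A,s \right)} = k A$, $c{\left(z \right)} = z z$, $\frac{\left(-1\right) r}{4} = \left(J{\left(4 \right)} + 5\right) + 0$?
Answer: $2483776$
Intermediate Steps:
$k = 72$ ($k = - 4 \cdot 6 \left(-3\right) = \left(-4\right) \left(-18\right) = 72$)
$r = -44$ ($r = - 4 \left(\left(6 + 5\right) + 0\right) = - 4 \left(11 + 0\right) = \left(-4\right) 11 = -44$)
$c{\left(z \right)} = z^{2}$
$q{\left(A,s \right)} = 72 A$
$\left(q{\left(-5,-4 \right)} + c{\left(r \right)}\right)^{2} = \left(72 \left(-5\right) + \left(-44\right)^{2}\right)^{2} = \left(-360 + 1936\right)^{2} = 1576^{2} = 2483776$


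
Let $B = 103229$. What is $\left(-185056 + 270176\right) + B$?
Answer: $188349$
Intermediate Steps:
$\left(-185056 + 270176\right) + B = \left(-185056 + 270176\right) + 103229 = 85120 + 103229 = 188349$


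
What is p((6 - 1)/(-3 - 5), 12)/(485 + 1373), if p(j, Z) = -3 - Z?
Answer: -15/1858 ≈ -0.0080732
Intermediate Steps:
p((6 - 1)/(-3 - 5), 12)/(485 + 1373) = (-3 - 1*12)/(485 + 1373) = (-3 - 12)/1858 = -15*1/1858 = -15/1858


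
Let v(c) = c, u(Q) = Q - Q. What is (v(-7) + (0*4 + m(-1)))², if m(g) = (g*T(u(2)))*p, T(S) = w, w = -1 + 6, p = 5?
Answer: 1024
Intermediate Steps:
u(Q) = 0
w = 5
T(S) = 5
m(g) = 25*g (m(g) = (g*5)*5 = (5*g)*5 = 25*g)
(v(-7) + (0*4 + m(-1)))² = (-7 + (0*4 + 25*(-1)))² = (-7 + (0 - 25))² = (-7 - 25)² = (-32)² = 1024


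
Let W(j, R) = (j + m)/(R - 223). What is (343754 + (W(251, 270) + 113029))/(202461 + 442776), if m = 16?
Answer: 2385452/3369571 ≈ 0.70794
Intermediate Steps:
W(j, R) = (16 + j)/(-223 + R) (W(j, R) = (j + 16)/(R - 223) = (16 + j)/(-223 + R))
(343754 + (W(251, 270) + 113029))/(202461 + 442776) = (343754 + ((16 + 251)/(-223 + 270) + 113029))/(202461 + 442776) = (343754 + (267/47 + 113029))/645237 = (343754 + ((1/47)*267 + 113029))*(1/645237) = (343754 + (267/47 + 113029))*(1/645237) = (343754 + 5312630/47)*(1/645237) = (21469068/47)*(1/645237) = 2385452/3369571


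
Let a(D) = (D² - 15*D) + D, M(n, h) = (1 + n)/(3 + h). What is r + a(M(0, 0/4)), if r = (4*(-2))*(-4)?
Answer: 247/9 ≈ 27.444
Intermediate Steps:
M(n, h) = (1 + n)/(3 + h)
a(D) = D² - 14*D
r = 32 (r = -8*(-4) = 32)
r + a(M(0, 0/4)) = 32 + ((1 + 0)/(3 + 0/4))*(-14 + (1 + 0)/(3 + 0/4)) = 32 + (1/(3 + 0*(¼)))*(-14 + 1/(3 + 0*(¼))) = 32 + (1/(3 + 0))*(-14 + 1/(3 + 0)) = 32 + (1/3)*(-14 + 1/3) = 32 + ((⅓)*1)*(-14 + (⅓)*1) = 32 + (-14 + ⅓)/3 = 32 + (⅓)*(-41/3) = 32 - 41/9 = 247/9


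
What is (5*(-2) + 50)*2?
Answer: 80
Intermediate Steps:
(5*(-2) + 50)*2 = (-10 + 50)*2 = 40*2 = 80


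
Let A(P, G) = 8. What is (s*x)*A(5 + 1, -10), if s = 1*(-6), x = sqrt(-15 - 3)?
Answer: -144*I*sqrt(2) ≈ -203.65*I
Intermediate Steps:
x = 3*I*sqrt(2) (x = sqrt(-18) = 3*I*sqrt(2) ≈ 4.2426*I)
s = -6
(s*x)*A(5 + 1, -10) = -18*I*sqrt(2)*8 = -144*I*sqrt(2)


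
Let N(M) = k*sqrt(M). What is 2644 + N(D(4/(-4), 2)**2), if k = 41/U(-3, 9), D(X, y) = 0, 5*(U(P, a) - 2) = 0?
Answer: 2644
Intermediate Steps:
U(P, a) = 2 (U(P, a) = 2 + (1/5)*0 = 2 + 0 = 2)
k = 41/2 ≈ 20.500
N(M) = 41*sqrt(M)/2
2644 + N(D(4/(-4), 2)**2) = 2644 + 41*sqrt(0**2)/2 = 2644 + 41*sqrt(0)/2 = 2644 + (41/2)*0 = 2644 + 0 = 2644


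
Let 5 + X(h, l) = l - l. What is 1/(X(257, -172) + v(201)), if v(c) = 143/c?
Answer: -201/862 ≈ -0.23318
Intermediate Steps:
X(h, l) = -5 (X(h, l) = -5 + (l - l) = -5 + 0 = -5)
1/(X(257, -172) + v(201)) = 1/(-5 + 143/201) = 1/(-862/201) = -201/862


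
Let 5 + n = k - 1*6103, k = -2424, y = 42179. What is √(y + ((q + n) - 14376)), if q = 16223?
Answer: √35494 ≈ 188.40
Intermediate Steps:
n = -8532 (n = -5 + (-2424 - 1*6103) = -5 + (-2424 - 6103) = -5 - 8527 = -8532)
√(y + ((q + n) - 14376)) = √(42179 + ((16223 - 8532) - 14376)) = √(42179 + (7691 - 14376)) = √(42179 - 6685) = √35494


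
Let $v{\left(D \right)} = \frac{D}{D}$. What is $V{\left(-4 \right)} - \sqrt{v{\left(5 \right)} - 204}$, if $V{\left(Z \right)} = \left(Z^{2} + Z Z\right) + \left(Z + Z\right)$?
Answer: $24 - i \sqrt{203} \approx 24.0 - 14.248 i$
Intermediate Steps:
$v{\left(D \right)} = 1$
$V{\left(Z \right)} = 2 Z + 2 Z^{2}$ ($V{\left(Z \right)} = \left(Z^{2} + Z^{2}\right) + 2 Z = 2 Z^{2} + 2 Z = 2 Z + 2 Z^{2}$)
$V{\left(-4 \right)} - \sqrt{v{\left(5 \right)} - 204} = 2 \left(-4\right) \left(1 - 4\right) - \sqrt{1 - 204} = 2 \left(-4\right) \left(-3\right) - \sqrt{-203} = 24 - i \sqrt{203}$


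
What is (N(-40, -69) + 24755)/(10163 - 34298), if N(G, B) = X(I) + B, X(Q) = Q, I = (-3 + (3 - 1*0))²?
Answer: -24686/24135 ≈ -1.0228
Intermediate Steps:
I = 0 (I = (-3 + (3 + 0))² = (-3 + 3)² = 0² = 0)
N(G, B) = B (N(G, B) = 0 + B = B)
(N(-40, -69) + 24755)/(10163 - 34298) = (-69 + 24755)/(10163 - 34298) = 24686/(-24135) = 24686*(-1/24135) = -24686/24135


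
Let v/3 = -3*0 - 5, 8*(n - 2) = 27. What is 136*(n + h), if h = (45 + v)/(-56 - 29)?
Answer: 683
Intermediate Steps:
n = 43/8 (n = 2 + (1/8)*27 = 2 + 27/8 = 43/8 ≈ 5.3750)
v = -15 (v = 3*(-3*0 - 5) = 3*(0 - 5) = 3*(-5) = -15)
h = -6/17 (h = (45 - 15)/(-56 - 29) = 30/(-85) = 30*(-1/85) = -6/17 ≈ -0.35294)
136*(n + h) = 136*(43/8 - 6/17) = 136*(683/136) = 683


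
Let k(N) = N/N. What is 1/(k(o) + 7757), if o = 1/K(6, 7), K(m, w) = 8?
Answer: 1/7758 ≈ 0.00012890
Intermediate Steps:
o = 1/8 ≈ 0.12500
k(N) = 1
1/(k(o) + 7757) = 1/(1 + 7757) = 1/7758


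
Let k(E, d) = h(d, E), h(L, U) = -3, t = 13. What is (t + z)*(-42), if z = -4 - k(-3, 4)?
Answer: -504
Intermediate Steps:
k(E, d) = -3
z = -1 (z = -4 - 1*(-3) = -4 + 3 = -1)
(t + z)*(-42) = (13 - 1)*(-42) = 12*(-42) = -504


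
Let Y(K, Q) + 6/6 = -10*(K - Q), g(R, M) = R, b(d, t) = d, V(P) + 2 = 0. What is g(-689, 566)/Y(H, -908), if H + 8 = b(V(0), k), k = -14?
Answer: 689/8981 ≈ 0.076717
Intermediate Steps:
V(P) = -2 (V(P) = -2 + 0 = -2)
H = -10 (H = -8 - 2 = -10)
Y(K, Q) = -1 - 10*K + 10*Q (Y(K, Q) = -1 - 10*(K - Q) = -1 + (-10*K + 10*Q) = -1 - 10*K + 10*Q)
g(-689, 566)/Y(H, -908) = -689/(-1 - 10*(-10) + 10*(-908)) = -689/(-1 + 100 - 9080) = -689/(-8981) = -689*(-1/8981) = 689/8981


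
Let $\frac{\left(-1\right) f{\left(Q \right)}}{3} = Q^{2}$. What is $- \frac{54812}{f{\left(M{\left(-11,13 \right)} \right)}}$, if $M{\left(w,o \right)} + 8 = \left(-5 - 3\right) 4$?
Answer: $\frac{13703}{1200} \approx 11.419$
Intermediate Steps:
$M{\left(w,o \right)} = -40$ ($M{\left(w,o \right)} = -8 + \left(-5 - 3\right) 4 = -8 - 32 = -40$)
$f{\left(Q \right)} = - 3 Q^{2}$
$- \frac{54812}{f{\left(M{\left(-11,13 \right)} \right)}} = - \frac{54812}{\left(-3\right) \left(-40\right)^{2}} = - \frac{54812}{\left(-3\right) 1600} = - \frac{54812}{-4800} = \left(-54812\right) \left(- \frac{1}{4800}\right) = \frac{13703}{1200}$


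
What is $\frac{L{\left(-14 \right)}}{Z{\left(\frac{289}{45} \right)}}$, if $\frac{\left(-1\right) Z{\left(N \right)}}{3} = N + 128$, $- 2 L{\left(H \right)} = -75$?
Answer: $- \frac{1125}{12098} \approx -0.092991$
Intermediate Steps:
$L{\left(H \right)} = \frac{75}{2}$ ($L{\left(H \right)} = \left(- \frac{1}{2}\right) \left(-75\right) = \frac{75}{2}$)
$Z{\left(N \right)} = -384 - 3 N$ ($Z{\left(N \right)} = - 3 \left(N + 128\right) = - 3 \left(128 + N\right) = -384 - 3 N$)
$\frac{L{\left(-14 \right)}}{Z{\left(\frac{289}{45} \right)}} = \frac{75}{2 \left(-384 - 3 \cdot \frac{289}{45}\right)} = \frac{75}{2 \left(-384 - 3 \cdot 289 \cdot \frac{1}{45}\right)} = \frac{75}{2 \left(-384 - \frac{289}{15}\right)} = \frac{75}{2 \left(- \frac{6049}{15}\right)} = \frac{75}{2} \left(- \frac{15}{6049}\right) = - \frac{1125}{12098}$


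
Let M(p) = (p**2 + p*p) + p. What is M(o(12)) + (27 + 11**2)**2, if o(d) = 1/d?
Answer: 1577095/72 ≈ 21904.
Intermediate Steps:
M(p) = p + 2*p**2 (M(p) = (p**2 + p**2) + p = 2*p**2 + p = p + 2*p**2)
M(o(12)) + (27 + 11**2)**2 = (1 + 2/12)/12 + (27 + 11**2)**2 = (1 + 2*(1/12))/12 + (27 + 121)**2 = (1 + 1/6)/12 + 148**2 = (1/12)*(7/6) + 21904 = 7/72 + 21904 = 1577095/72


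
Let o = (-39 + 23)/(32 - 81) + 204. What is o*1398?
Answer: 13996776/49 ≈ 2.8565e+5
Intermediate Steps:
o = 10012/49 (o = -16/(-49) + 204 = -16*(-1/49) + 204 = 16/49 + 204 = 10012/49 ≈ 204.33)
o*1398 = (10012/49)*1398 = 13996776/49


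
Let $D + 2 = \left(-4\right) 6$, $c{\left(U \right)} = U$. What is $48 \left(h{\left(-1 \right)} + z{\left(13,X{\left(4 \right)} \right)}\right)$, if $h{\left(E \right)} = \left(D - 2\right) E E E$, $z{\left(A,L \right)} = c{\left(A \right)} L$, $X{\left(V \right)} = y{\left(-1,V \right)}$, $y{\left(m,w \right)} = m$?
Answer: $720$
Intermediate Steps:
$X{\left(V \right)} = -1$
$D = -26$ ($D = -2 - 24 = -26$)
$z{\left(A,L \right)} = A L$
$h{\left(E \right)} = - 28 E^{3}$ ($h{\left(E \right)} = \left(-26 - 2\right) E E E = - 28 E^{2} E = - 28 E^{3}$)
$48 \left(h{\left(-1 \right)} + z{\left(13,X{\left(4 \right)} \right)}\right) = 48 \left(- 28 \left(-1\right)^{3} + 13 \left(-1\right)\right) = 48 \left(\left(-28\right) \left(-1\right) - 13\right) = 48 \left(28 - 13\right) = 48 \cdot 15 = 720$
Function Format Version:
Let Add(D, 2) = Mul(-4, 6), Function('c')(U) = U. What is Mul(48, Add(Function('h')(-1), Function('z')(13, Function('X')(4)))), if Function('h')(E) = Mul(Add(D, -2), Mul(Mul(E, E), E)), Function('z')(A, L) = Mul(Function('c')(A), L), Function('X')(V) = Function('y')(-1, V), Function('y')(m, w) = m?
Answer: 720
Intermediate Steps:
Function('X')(V) = -1
D = -26 (D = Add(-2, Mul(-4, 6)) = Add(-2, -24) = -26)
Function('z')(A, L) = Mul(A, L)
Function('h')(E) = Mul(-28, Pow(E, 3)) (Function('h')(E) = Mul(Add(-26, -2), Mul(Mul(E, E), E)) = Mul(-28, Mul(Pow(E, 2), E)) = Mul(-28, Pow(E, 3)))
Mul(48, Add(Function('h')(-1), Function('z')(13, Function('X')(4)))) = Mul(48, Add(Mul(-28, Pow(-1, 3)), Mul(13, -1))) = Mul(48, Add(Mul(-28, -1), -13)) = Mul(48, Add(28, -13)) = Mul(48, 15) = 720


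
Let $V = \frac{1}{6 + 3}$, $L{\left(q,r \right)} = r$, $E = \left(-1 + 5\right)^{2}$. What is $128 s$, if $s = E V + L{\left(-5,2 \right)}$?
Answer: $\frac{4352}{9} \approx 483.56$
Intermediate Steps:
$E = 16$ ($E = 4^{2} = 16$)
$V = \frac{1}{9} \approx 0.11111$
$s = \frac{34}{9}$ ($s = 16 \cdot \frac{1}{9} + 2 = \frac{16}{9} + 2 = \frac{34}{9} \approx 3.7778$)
$128 s = 128 \cdot \frac{34}{9} = \frac{4352}{9}$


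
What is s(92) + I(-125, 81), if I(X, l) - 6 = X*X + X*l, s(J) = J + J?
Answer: 5690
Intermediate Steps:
s(J) = 2*J
I(X, l) = 6 + X**2 + X*l (I(X, l) = 6 + (X*X + X*l) = 6 + (X**2 + X*l) = 6 + X**2 + X*l)
s(92) + I(-125, 81) = 2*92 + (6 + (-125)**2 - 125*81) = 184 + (6 + 15625 - 10125) = 184 + 5506 = 5690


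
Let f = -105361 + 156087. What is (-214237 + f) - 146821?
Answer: -310332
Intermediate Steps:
f = 50726
(-214237 + f) - 146821 = (-214237 + 50726) - 146821 = -163511 - 146821 = -310332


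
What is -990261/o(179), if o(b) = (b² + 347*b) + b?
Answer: -990261/94333 ≈ -10.497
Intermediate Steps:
o(b) = b² + 348*b
-990261/o(179) = -990261*1/(179*(348 + 179)) = -990261/(179*527) = -990261/94333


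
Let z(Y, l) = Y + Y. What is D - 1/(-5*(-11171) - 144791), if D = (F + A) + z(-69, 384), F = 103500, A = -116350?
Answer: -1155100767/88936 ≈ -12988.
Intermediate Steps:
z(Y, l) = 2*Y
D = -12988 (D = (103500 - 116350) + 2*(-69) = -12850 - 138 = -12988)
D - 1/(-5*(-11171) - 144791) = -12988 - 1/(-5*(-11171) - 144791) = -12988 - 1/(55855 - 144791) = -12988 - 1/(-88936) = -12988 - 1*(-1/88936) = -12988 + 1/88936 = -1155100767/88936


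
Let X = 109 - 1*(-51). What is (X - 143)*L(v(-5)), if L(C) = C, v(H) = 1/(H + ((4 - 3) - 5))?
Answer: -17/9 ≈ -1.8889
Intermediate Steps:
X = 160 (X = 109 + 51 = 160)
v(H) = 1/(-4 + H) (v(H) = 1/(H + (1 - 5)) = 1/(H - 4) = 1/(-4 + H))
(X - 143)*L(v(-5)) = (160 - 143)/(-4 - 5) = 17/(-9) = 17*(-⅑) = -17/9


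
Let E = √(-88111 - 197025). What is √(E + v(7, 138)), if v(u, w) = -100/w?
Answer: √(-3450 + 19044*I*√17821)/69 ≈ 16.329 + 16.351*I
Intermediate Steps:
E = 4*I*√17821 (E = √(-285136) = 4*I*√17821 ≈ 533.98*I)
√(E + v(7, 138)) = √(4*I*√17821 - 100/138) = √(4*I*√17821 - 100*1/138) = √(4*I*√17821 - 50/69) = √(-50/69 + 4*I*√17821)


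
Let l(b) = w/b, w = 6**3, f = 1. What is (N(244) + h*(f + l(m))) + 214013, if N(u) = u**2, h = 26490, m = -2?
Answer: -2560881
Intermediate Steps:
w = 216
l(b) = 216/b
(N(244) + h*(f + l(m))) + 214013 = (244**2 + 26490*(1 + 216/(-2))) + 214013 = (59536 + 26490*(1 + 216*(-1/2))) + 214013 = (59536 + 26490*(1 - 108)) + 214013 = (59536 + 26490*(-107)) + 214013 = (59536 - 2834430) + 214013 = -2774894 + 214013 = -2560881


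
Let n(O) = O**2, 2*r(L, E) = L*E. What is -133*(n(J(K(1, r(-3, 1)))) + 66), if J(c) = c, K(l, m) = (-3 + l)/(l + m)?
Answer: -10906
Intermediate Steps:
r(L, E) = E*L/2 (r(L, E) = (L*E)/2 = (E*L)/2 = E*L/2)
K(l, m) = (-3 + l)/(l + m)
-133*(n(J(K(1, r(-3, 1)))) + 66) = -133*(((-3 + 1)/(1 + (1/2)*1*(-3)))**2 + 66) = -133*((-2/(1 - 3/2))**2 + 66) = -133*((-2/(-1/2))**2 + 66) = -133*((-2*(-2))**2 + 66) = -133*(4**2 + 66) = -133*(16 + 66) = -133*82 = -10906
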